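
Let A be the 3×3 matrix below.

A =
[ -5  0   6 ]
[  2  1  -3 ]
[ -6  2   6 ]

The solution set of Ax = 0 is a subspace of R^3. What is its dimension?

Row reduce to echelon form.
R2 ← R2 + (2/5)·R1: [0, 1, -3/5]
R3 ← R3 − (6/5)·R1: [0, 2, -6/5]
R3 ← R3 − (2)·R2: [0, 0, 0]
2 nonzero rows, so rank(A) = 2.
A has 3 columns; by rank–nullity, nullity = 3 − 2 = 1.

1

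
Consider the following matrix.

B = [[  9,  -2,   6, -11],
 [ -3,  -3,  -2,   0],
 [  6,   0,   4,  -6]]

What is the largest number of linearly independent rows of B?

Row reduce to echelon form.
R2 ← R2 + (1/3)·R1: [0, -11/3, 0, -11/3]
R3 ← R3 − (2/3)·R1: [0, 4/3, 0, 4/3]
R3 ← R3 + (4/11)·R2: [0, 0, 0, 0]
Echelon form has 2 nonzero rows, so rank(B) = 2.
The rank gives the maximum number of linearly independent rows: 2.

2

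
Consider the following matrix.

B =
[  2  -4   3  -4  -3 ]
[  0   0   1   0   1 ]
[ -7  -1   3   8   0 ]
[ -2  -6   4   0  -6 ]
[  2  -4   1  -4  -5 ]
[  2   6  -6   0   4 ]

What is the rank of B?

3

Row reduce to echelon form.
R3 ← R3 + (7/2)·R1: [0, -15, 27/2, -6, -21/2]
R4 ← R4 + R1: [0, -10, 7, -4, -9]
R5 ← R5 − R1: [0, 0, -2, 0, -2]
R6 ← R6 − R1: [0, 10, -9, 4, 7]
Swap R2 ↔ R3
R4 ← R4 − (2/3)·R2: [0, 0, -2, 0, -2]
R6 ← R6 + (2/3)·R2: [0, 0, 0, 0, 0]
R4 ← R4 + (2)·R3: [0, 0, 0, 0, 0]
R5 ← R5 + (2)·R3: [0, 0, 0, 0, 0]
Echelon form has 3 nonzero rows, so rank(B) = 3.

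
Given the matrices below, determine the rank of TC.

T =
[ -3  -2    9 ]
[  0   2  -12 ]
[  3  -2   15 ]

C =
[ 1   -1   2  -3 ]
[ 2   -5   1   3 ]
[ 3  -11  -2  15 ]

First compute TC:
[[ 20, -86, -26, 138],
 [-32, 122,  26, -174],
 [ 44, -158, -26, 210]]
Now row reduce the product.
R2 ← R2 + (8/5)·R1: [0, -78/5, -78/5, 234/5]
R3 ← R3 − (11/5)·R1: [0, 156/5, 156/5, -468/5]
R3 ← R3 + (2)·R2: [0, 0, 0, 0]
2 nonzero rows, so rank(TC) = 2.

2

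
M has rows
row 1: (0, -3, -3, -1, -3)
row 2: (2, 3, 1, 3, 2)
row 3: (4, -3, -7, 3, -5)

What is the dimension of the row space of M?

Row reduce to echelon form.
Swap R1 ↔ R2
R3 ← R3 − (2)·R1: [0, -9, -9, -3, -9]
R3 ← R3 − (3)·R2: [0, 0, 0, 0, 0]
Echelon form has 2 nonzero rows, so rank(M) = 2.
The row space has dimension equal to the rank: 2.

2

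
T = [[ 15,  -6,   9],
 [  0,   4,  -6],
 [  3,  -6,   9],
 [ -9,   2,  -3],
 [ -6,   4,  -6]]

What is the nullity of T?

Row reduce to echelon form.
R3 ← R3 − (1/5)·R1: [0, -24/5, 36/5]
R4 ← R4 + (3/5)·R1: [0, -8/5, 12/5]
R5 ← R5 + (2/5)·R1: [0, 8/5, -12/5]
R3 ← R3 + (6/5)·R2: [0, 0, 0]
R4 ← R4 + (2/5)·R2: [0, 0, 0]
R5 ← R5 − (2/5)·R2: [0, 0, 0]
2 nonzero rows, so rank(T) = 2.
T has 3 columns; by rank–nullity, nullity = 3 − 2 = 1.

1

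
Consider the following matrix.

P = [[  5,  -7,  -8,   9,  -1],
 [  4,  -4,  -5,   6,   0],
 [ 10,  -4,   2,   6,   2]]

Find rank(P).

Row reduce to echelon form.
R2 ← R2 − (4/5)·R1: [0, 8/5, 7/5, -6/5, 4/5]
R3 ← R3 − (2)·R1: [0, 10, 18, -12, 4]
R3 ← R3 − (25/4)·R2: [0, 0, 37/4, -9/2, -1]
Echelon form has 3 nonzero rows, so rank(P) = 3.

3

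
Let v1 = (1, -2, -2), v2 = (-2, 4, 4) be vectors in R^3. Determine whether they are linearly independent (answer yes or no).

no

Form the matrix with these vectors as rows and row reduce.
R2 ← R2 + (2)·R1: [0, 0, 0]
1 nonzero row, so the 2 vectors span a space of dimension 1.
Since 1 < 2, the vectors are linearly dependent.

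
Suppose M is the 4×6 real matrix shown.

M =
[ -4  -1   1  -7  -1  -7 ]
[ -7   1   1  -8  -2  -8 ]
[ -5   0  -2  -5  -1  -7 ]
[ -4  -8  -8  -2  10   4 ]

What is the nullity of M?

Row reduce to echelon form.
R2 ← R2 − (7/4)·R1: [0, 11/4, -3/4, 17/4, -1/4, 17/4]
R3 ← R3 − (5/4)·R1: [0, 5/4, -13/4, 15/4, 1/4, 7/4]
R4 ← R4 − R1: [0, -7, -9, 5, 11, 11]
R3 ← R3 − (5/11)·R2: [0, 0, -32/11, 20/11, 4/11, -2/11]
R4 ← R4 + (28/11)·R2: [0, 0, -120/11, 174/11, 114/11, 240/11]
R4 ← R4 − (15/4)·R3: [0, 0, 0, 9, 9, 45/2]
4 nonzero rows, so rank(M) = 4.
M has 6 columns; by rank–nullity, nullity = 6 − 4 = 2.

2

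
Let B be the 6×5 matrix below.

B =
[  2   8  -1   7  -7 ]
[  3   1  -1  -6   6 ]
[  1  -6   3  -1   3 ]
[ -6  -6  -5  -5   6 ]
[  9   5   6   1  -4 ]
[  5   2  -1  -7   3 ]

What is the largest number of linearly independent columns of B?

5

Row reduce to echelon form.
R2 ← R2 − (3/2)·R1: [0, -11, 1/2, -33/2, 33/2]
R3 ← R3 − (1/2)·R1: [0, -10, 7/2, -9/2, 13/2]
R4 ← R4 + (3)·R1: [0, 18, -8, 16, -15]
R5 ← R5 − (9/2)·R1: [0, -31, 21/2, -61/2, 55/2]
R6 ← R6 − (5/2)·R1: [0, -18, 3/2, -49/2, 41/2]
R3 ← R3 − (10/11)·R2: [0, 0, 67/22, 21/2, -17/2]
R4 ← R4 + (18/11)·R2: [0, 0, -79/11, -11, 12]
R5 ← R5 − (31/11)·R2: [0, 0, 100/11, 16, -19]
R6 ← R6 − (18/11)·R2: [0, 0, 15/22, 5/2, -13/2]
R4 ← R4 + (158/67)·R3: [0, 0, 0, 922/67, -539/67]
R5 ← R5 − (200/67)·R3: [0, 0, 0, -1028/67, 427/67]
R6 ← R6 − (15/67)·R3: [0, 0, 0, 10/67, -308/67]
R5 ← R5 + (514/461)·R4: [0, 0, 0, 0, -1197/461]
R6 ← R6 − (5/461)·R4: [0, 0, 0, 0, -2079/461]
R6 ← R6 − (33/19)·R5: [0, 0, 0, 0, 0]
Echelon form has 5 nonzero rows, so rank(B) = 5.
The rank gives the maximum number of linearly independent columns: 5.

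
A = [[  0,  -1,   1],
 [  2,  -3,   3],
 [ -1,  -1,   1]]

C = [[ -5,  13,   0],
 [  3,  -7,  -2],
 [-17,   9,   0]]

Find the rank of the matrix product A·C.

First compute AC:
[[-20,  16,   2],
 [-70,  74,   6],
 [-15,   3,   2]]
Now row reduce the product.
R2 ← R2 − (7/2)·R1: [0, 18, -1]
R3 ← R3 − (3/4)·R1: [0, -9, 1/2]
R3 ← R3 + (1/2)·R2: [0, 0, 0]
2 nonzero rows, so rank(AC) = 2.

2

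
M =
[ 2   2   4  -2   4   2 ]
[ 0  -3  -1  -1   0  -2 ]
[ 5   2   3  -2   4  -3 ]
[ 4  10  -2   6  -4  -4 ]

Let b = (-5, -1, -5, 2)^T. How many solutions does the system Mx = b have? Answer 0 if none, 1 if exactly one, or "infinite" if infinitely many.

Row reduce the augmented matrix [M | b].
R3 ← R3 − (5/2)·R1: [0, -3, -7, 3, -6, -8, 15/2]
R4 ← R4 − (2)·R1: [0, 6, -10, 10, -12, -8, 12]
R3 ← R3 − R2: [0, 0, -6, 4, -6, -6, 17/2]
R4 ← R4 + (2)·R2: [0, 0, -12, 8, -12, -12, 10]
R4 ← R4 − (2)·R3: [0, 0, 0, 0, 0, 0, -7]
The echelon form has 4 nonzero rows; the last pivot sits in the augmented column, so rank(M) = 3 but rank([M|b]) = 4.
Since the ranks differ, the system is inconsistent.
It has no solutions.

0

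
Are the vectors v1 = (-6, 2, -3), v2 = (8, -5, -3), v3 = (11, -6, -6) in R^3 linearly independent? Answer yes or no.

Form the matrix with these vectors as rows and row reduce.
R2 ← R2 + (4/3)·R1: [0, -7/3, -7]
R3 ← R3 + (11/6)·R1: [0, -7/3, -23/2]
R3 ← R3 − R2: [0, 0, -9/2]
3 nonzero rows, so the 3 vectors span a space of dimension 3.
Since 3 = 3, the vectors are linearly independent.

yes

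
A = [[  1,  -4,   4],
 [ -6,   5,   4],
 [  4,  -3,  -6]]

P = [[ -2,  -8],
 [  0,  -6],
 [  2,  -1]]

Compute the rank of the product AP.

2

First compute AP:
[[  6,  12],
 [ 20,  14],
 [-20,  -8]]
Now row reduce the product.
R2 ← R2 − (10/3)·R1: [0, -26]
R3 ← R3 + (10/3)·R1: [0, 32]
R3 ← R3 + (16/13)·R2: [0, 0]
2 nonzero rows, so rank(AP) = 2.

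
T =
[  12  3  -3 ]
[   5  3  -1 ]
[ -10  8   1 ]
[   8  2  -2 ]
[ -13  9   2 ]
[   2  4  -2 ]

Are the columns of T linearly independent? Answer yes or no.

Row reduce T to echelon form.
R2 ← R2 − (5/12)·R1: [0, 7/4, 1/4]
R3 ← R3 + (5/6)·R1: [0, 21/2, -3/2]
R4 ← R4 − (2/3)·R1: [0, 0, 0]
R5 ← R5 + (13/12)·R1: [0, 49/4, -5/4]
R6 ← R6 − (1/6)·R1: [0, 7/2, -3/2]
R3 ← R3 − (6)·R2: [0, 0, -3]
R5 ← R5 − (7)·R2: [0, 0, -3]
R6 ← R6 − (2)·R2: [0, 0, -2]
R5 ← R5 − R3: [0, 0, 0]
R6 ← R6 − (2/3)·R3: [0, 0, 0]
3 pivots among 3 columns.
Every column is a pivot column, so the columns are linearly independent.

yes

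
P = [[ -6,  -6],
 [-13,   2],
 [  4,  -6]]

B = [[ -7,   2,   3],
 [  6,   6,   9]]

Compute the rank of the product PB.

2

First compute PB:
[[  6, -48, -72],
 [103, -14, -21],
 [-64, -28, -42]]
Now row reduce the product.
R2 ← R2 − (103/6)·R1: [0, 810, 1215]
R3 ← R3 + (32/3)·R1: [0, -540, -810]
R3 ← R3 + (2/3)·R2: [0, 0, 0]
2 nonzero rows, so rank(PB) = 2.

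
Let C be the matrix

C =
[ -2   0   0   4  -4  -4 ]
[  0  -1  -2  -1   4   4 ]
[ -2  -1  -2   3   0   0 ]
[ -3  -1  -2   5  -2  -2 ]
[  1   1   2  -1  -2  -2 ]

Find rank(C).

2

Row reduce to echelon form.
R3 ← R3 − R1: [0, -1, -2, -1, 4, 4]
R4 ← R4 − (3/2)·R1: [0, -1, -2, -1, 4, 4]
R5 ← R5 + (1/2)·R1: [0, 1, 2, 1, -4, -4]
R3 ← R3 − R2: [0, 0, 0, 0, 0, 0]
R4 ← R4 − R2: [0, 0, 0, 0, 0, 0]
R5 ← R5 + R2: [0, 0, 0, 0, 0, 0]
Echelon form has 2 nonzero rows, so rank(C) = 2.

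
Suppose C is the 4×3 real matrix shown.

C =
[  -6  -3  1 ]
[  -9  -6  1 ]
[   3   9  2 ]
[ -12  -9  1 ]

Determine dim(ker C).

Row reduce to echelon form.
R2 ← R2 − (3/2)·R1: [0, -3/2, -1/2]
R3 ← R3 + (1/2)·R1: [0, 15/2, 5/2]
R4 ← R4 − (2)·R1: [0, -3, -1]
R3 ← R3 + (5)·R2: [0, 0, 0]
R4 ← R4 − (2)·R2: [0, 0, 0]
2 nonzero rows, so rank(C) = 2.
C has 3 columns; by rank–nullity, nullity = 3 − 2 = 1.

1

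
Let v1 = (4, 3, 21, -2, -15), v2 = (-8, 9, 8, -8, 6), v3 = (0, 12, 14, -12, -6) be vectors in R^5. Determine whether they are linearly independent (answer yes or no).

Form the matrix with these vectors as rows and row reduce.
R2 ← R2 + (2)·R1: [0, 15, 50, -12, -24]
R3 ← R3 − (4/5)·R2: [0, 0, -26, -12/5, 66/5]
3 nonzero rows, so the 3 vectors span a space of dimension 3.
Since 3 = 3, the vectors are linearly independent.

yes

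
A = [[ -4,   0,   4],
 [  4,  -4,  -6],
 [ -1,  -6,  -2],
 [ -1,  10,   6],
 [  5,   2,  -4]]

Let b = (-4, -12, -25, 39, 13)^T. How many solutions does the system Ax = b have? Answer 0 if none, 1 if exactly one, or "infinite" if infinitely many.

infinite

Row reduce the augmented matrix [A | b].
R2 ← R2 + R1: [0, -4, -2, -16]
R3 ← R3 − (1/4)·R1: [0, -6, -3, -24]
R4 ← R4 − (1/4)·R1: [0, 10, 5, 40]
R5 ← R5 + (5/4)·R1: [0, 2, 1, 8]
R3 ← R3 − (3/2)·R2: [0, 0, 0, 0]
R4 ← R4 + (5/2)·R2: [0, 0, 0, 0]
R5 ← R5 + (1/2)·R2: [0, 0, 0, 0]
The echelon form has 2 nonzero rows, and every pivot lies in the first 3 columns, so rank(A) = rank([A|b]) = 2.
The system is consistent.
rank = 2 < 3 unknowns, so there are infinitely many solutions.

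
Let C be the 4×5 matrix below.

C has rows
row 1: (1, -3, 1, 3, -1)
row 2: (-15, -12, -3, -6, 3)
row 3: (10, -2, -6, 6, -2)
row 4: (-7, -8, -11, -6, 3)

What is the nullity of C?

Row reduce to echelon form.
R2 ← R2 + (15)·R1: [0, -57, 12, 39, -12]
R3 ← R3 − (10)·R1: [0, 28, -16, -24, 8]
R4 ← R4 + (7)·R1: [0, -29, -4, 15, -4]
R3 ← R3 + (28/57)·R2: [0, 0, -192/19, -92/19, 40/19]
R4 ← R4 − (29/57)·R2: [0, 0, -192/19, -92/19, 40/19]
R4 ← R4 − R3: [0, 0, 0, 0, 0]
3 nonzero rows, so rank(C) = 3.
C has 5 columns; by rank–nullity, nullity = 5 − 3 = 2.

2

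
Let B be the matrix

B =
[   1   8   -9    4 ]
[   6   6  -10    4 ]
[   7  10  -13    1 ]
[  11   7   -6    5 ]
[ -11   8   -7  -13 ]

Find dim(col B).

Row reduce to echelon form.
R2 ← R2 − (6)·R1: [0, -42, 44, -20]
R3 ← R3 − (7)·R1: [0, -46, 50, -27]
R4 ← R4 − (11)·R1: [0, -81, 93, -39]
R5 ← R5 + (11)·R1: [0, 96, -106, 31]
R3 ← R3 − (23/21)·R2: [0, 0, 38/21, -107/21]
R4 ← R4 − (27/14)·R2: [0, 0, 57/7, -3/7]
R5 ← R5 + (16/7)·R2: [0, 0, -38/7, -103/7]
R4 ← R4 − (9/2)·R3: [0, 0, 0, 45/2]
R5 ← R5 + (3)·R3: [0, 0, 0, -30]
R5 ← R5 + (4/3)·R4: [0, 0, 0, 0]
Echelon form has 4 nonzero rows, so rank(B) = 4.
The column space has dimension equal to the rank: 4.

4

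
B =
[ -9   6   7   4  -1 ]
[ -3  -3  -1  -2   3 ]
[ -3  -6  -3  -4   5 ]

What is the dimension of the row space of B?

Row reduce to echelon form.
R2 ← R2 − (1/3)·R1: [0, -5, -10/3, -10/3, 10/3]
R3 ← R3 − (1/3)·R1: [0, -8, -16/3, -16/3, 16/3]
R3 ← R3 − (8/5)·R2: [0, 0, 0, 0, 0]
Echelon form has 2 nonzero rows, so rank(B) = 2.
The row space has dimension equal to the rank: 2.

2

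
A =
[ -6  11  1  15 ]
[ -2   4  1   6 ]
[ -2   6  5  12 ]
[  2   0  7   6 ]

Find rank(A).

Row reduce to echelon form.
R2 ← R2 − (1/3)·R1: [0, 1/3, 2/3, 1]
R3 ← R3 − (1/3)·R1: [0, 7/3, 14/3, 7]
R4 ← R4 + (1/3)·R1: [0, 11/3, 22/3, 11]
R3 ← R3 − (7)·R2: [0, 0, 0, 0]
R4 ← R4 − (11)·R2: [0, 0, 0, 0]
Echelon form has 2 nonzero rows, so rank(A) = 2.

2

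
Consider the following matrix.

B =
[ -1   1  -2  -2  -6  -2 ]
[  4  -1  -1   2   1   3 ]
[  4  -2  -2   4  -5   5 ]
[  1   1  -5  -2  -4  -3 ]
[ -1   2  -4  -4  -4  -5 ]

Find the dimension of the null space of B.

2

Row reduce to echelon form.
R2 ← R2 + (4)·R1: [0, 3, -9, -6, -23, -5]
R3 ← R3 + (4)·R1: [0, 2, -10, -4, -29, -3]
R4 ← R4 + R1: [0, 2, -7, -4, -10, -5]
R5 ← R5 − R1: [0, 1, -2, -2, 2, -3]
R3 ← R3 − (2/3)·R2: [0, 0, -4, 0, -41/3, 1/3]
R4 ← R4 − (2/3)·R2: [0, 0, -1, 0, 16/3, -5/3]
R5 ← R5 − (1/3)·R2: [0, 0, 1, 0, 29/3, -4/3]
R4 ← R4 − (1/4)·R3: [0, 0, 0, 0, 35/4, -7/4]
R5 ← R5 + (1/4)·R3: [0, 0, 0, 0, 25/4, -5/4]
R5 ← R5 − (5/7)·R4: [0, 0, 0, 0, 0, 0]
4 nonzero rows, so rank(B) = 4.
B has 6 columns; by rank–nullity, nullity = 6 − 4 = 2.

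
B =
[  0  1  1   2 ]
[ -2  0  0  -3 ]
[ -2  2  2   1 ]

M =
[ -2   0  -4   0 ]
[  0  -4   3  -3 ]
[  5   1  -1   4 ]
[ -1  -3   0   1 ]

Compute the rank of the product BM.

First compute BM:
[[  3,  -9,   2,   3],
 [  7,   9,   8,  -3],
 [ 13,  -9,  12,   3]]
Now row reduce the product.
R2 ← R2 − (7/3)·R1: [0, 30, 10/3, -10]
R3 ← R3 − (13/3)·R1: [0, 30, 10/3, -10]
R3 ← R3 − R2: [0, 0, 0, 0]
2 nonzero rows, so rank(BM) = 2.

2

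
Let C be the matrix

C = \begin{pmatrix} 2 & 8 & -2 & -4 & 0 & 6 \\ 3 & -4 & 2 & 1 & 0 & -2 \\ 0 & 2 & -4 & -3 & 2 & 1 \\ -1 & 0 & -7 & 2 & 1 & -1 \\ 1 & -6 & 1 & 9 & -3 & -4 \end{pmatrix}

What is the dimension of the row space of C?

Row reduce to echelon form.
R2 ← R2 − (3/2)·R1: [0, -16, 5, 7, 0, -11]
R4 ← R4 + (1/2)·R1: [0, 4, -8, 0, 1, 2]
R5 ← R5 − (1/2)·R1: [0, -10, 2, 11, -3, -7]
R3 ← R3 + (1/8)·R2: [0, 0, -27/8, -17/8, 2, -3/8]
R4 ← R4 + (1/4)·R2: [0, 0, -27/4, 7/4, 1, -3/4]
R5 ← R5 − (5/8)·R2: [0, 0, -9/8, 53/8, -3, -1/8]
R4 ← R4 − (2)·R3: [0, 0, 0, 6, -3, 0]
R5 ← R5 − (1/3)·R3: [0, 0, 0, 22/3, -11/3, 0]
R5 ← R5 − (11/9)·R4: [0, 0, 0, 0, 0, 0]
Echelon form has 4 nonzero rows, so rank(C) = 4.
The row space has dimension equal to the rank: 4.

4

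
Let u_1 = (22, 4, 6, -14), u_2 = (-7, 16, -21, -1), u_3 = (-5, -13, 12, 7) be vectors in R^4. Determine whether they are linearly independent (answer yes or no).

no

Form the matrix with these vectors as rows and row reduce.
R2 ← R2 + (7/22)·R1: [0, 190/11, -210/11, -60/11]
R3 ← R3 + (5/22)·R1: [0, -133/11, 147/11, 42/11]
R3 ← R3 + (7/10)·R2: [0, 0, 0, 0]
2 nonzero rows, so the 3 vectors span a space of dimension 2.
Since 2 < 3, the vectors are linearly dependent.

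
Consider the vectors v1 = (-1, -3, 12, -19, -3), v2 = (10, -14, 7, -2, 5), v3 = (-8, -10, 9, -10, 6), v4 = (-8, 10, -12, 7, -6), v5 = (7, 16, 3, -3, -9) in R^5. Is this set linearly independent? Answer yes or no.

Form the matrix with these vectors as rows and row reduce.
R2 ← R2 + (10)·R1: [0, -44, 127, -192, -25]
R3 ← R3 − (8)·R1: [0, 14, -87, 142, 30]
R4 ← R4 − (8)·R1: [0, 34, -108, 159, 18]
R5 ← R5 + (7)·R1: [0, -5, 87, -136, -30]
R3 ← R3 + (7/22)·R2: [0, 0, -1025/22, 890/11, 485/22]
R4 ← R4 + (17/22)·R2: [0, 0, -217/22, 117/11, -29/22]
R5 ← R5 − (5/44)·R2: [0, 0, 3193/44, -1256/11, -1195/44]
R4 ← R4 − (217/1025)·R3: [0, 0, 0, -1331/205, -1227/205]
R5 ← R5 + (3193/2050)·R3: [0, 0, 0, 2427/205, 2943/410]
R5 ← R5 + (2427/1331)·R4: [0, 0, 0, 0, -9945/2662]
5 nonzero rows, so the 5 vectors span a space of dimension 5.
Since 5 = 5, the vectors are linearly independent.

yes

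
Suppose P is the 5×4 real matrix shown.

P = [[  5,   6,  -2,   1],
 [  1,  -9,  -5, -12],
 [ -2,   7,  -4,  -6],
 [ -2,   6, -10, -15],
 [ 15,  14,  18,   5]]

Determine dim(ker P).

0

Row reduce to echelon form.
R2 ← R2 − (1/5)·R1: [0, -51/5, -23/5, -61/5]
R3 ← R3 + (2/5)·R1: [0, 47/5, -24/5, -28/5]
R4 ← R4 + (2/5)·R1: [0, 42/5, -54/5, -73/5]
R5 ← R5 − (3)·R1: [0, -4, 24, 2]
R3 ← R3 + (47/51)·R2: [0, 0, -461/51, -859/51]
R4 ← R4 + (14/17)·R2: [0, 0, -248/17, -419/17]
R5 ← R5 − (20/51)·R2: [0, 0, 1316/51, 346/51]
R4 ← R4 − (744/461)·R3: [0, 0, 0, 1169/461]
R5 ← R5 + (1316/461)·R3: [0, 0, 0, -19038/461]
R5 ← R5 + (114/7)·R4: [0, 0, 0, 0]
4 nonzero rows, so rank(P) = 4.
P has 4 columns; by rank–nullity, nullity = 4 − 4 = 0.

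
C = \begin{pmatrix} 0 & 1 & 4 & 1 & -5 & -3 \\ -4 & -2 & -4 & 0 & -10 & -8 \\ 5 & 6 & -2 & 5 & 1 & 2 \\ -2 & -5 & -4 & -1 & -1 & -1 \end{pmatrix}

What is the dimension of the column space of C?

Row reduce to echelon form.
Swap R1 ↔ R2
R3 ← R3 + (5/4)·R1: [0, 7/2, -7, 5, -23/2, -8]
R4 ← R4 − (1/2)·R1: [0, -4, -2, -1, 4, 3]
R3 ← R3 − (7/2)·R2: [0, 0, -21, 3/2, 6, 5/2]
R4 ← R4 + (4)·R2: [0, 0, 14, 3, -16, -9]
R4 ← R4 + (2/3)·R3: [0, 0, 0, 4, -12, -22/3]
Echelon form has 4 nonzero rows, so rank(C) = 4.
The column space has dimension equal to the rank: 4.

4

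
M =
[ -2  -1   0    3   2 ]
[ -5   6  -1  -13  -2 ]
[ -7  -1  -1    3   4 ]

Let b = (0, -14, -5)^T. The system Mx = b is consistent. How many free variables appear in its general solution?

Row reduce the augmented matrix [M | b].
R2 ← R2 − (5/2)·R1: [0, 17/2, -1, -41/2, -7, -14]
R3 ← R3 − (7/2)·R1: [0, 5/2, -1, -15/2, -3, -5]
R3 ← R3 − (5/17)·R2: [0, 0, -12/17, -25/17, -16/17, -15/17]
The echelon form has 3 nonzero rows, and every pivot lies in the first 5 columns, so rank(M) = rank([M|b]) = 3.
The system is consistent.
Free variables = (unknowns) − (rank) = 5 − 3 = 2.

2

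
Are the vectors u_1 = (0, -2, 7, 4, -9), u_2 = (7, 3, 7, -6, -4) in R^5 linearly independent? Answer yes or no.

yes

Form the matrix with these vectors as rows and row reduce.
Swap R1 ↔ R2
2 nonzero rows, so the 2 vectors span a space of dimension 2.
Since 2 = 2, the vectors are linearly independent.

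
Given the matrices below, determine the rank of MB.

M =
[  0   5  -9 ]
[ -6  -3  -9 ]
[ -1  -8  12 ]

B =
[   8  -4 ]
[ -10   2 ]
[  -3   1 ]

First compute MB:
[[-23,   1],
 [  9,   9],
 [ 36,   0]]
Now row reduce the product.
R2 ← R2 + (9/23)·R1: [0, 216/23]
R3 ← R3 + (36/23)·R1: [0, 36/23]
R3 ← R3 − (1/6)·R2: [0, 0]
2 nonzero rows, so rank(MB) = 2.

2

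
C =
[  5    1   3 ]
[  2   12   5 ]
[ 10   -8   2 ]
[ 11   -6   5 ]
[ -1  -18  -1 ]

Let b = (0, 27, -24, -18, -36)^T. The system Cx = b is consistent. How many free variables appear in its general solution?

0

Row reduce the augmented matrix [C | b].
R2 ← R2 − (2/5)·R1: [0, 58/5, 19/5, 27]
R3 ← R3 − (2)·R1: [0, -10, -4, -24]
R4 ← R4 − (11/5)·R1: [0, -41/5, -8/5, -18]
R5 ← R5 + (1/5)·R1: [0, -89/5, -2/5, -36]
R3 ← R3 + (25/29)·R2: [0, 0, -21/29, -21/29]
R4 ← R4 + (41/58)·R2: [0, 0, 63/58, 63/58]
R5 ← R5 + (89/58)·R2: [0, 0, 315/58, 315/58]
R4 ← R4 + (3/2)·R3: [0, 0, 0, 0]
R5 ← R5 + (15/2)·R3: [0, 0, 0, 0]
The echelon form has 3 nonzero rows, and every pivot lies in the first 3 columns, so rank(C) = rank([C|b]) = 3.
The system is consistent.
Free variables = (unknowns) − (rank) = 3 − 3 = 0.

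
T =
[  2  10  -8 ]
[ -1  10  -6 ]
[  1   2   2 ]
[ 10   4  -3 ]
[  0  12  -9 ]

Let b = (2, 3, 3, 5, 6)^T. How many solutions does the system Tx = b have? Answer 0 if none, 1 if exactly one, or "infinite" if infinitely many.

Row reduce the augmented matrix [T | b].
R2 ← R2 + (1/2)·R1: [0, 15, -10, 4]
R3 ← R3 − (1/2)·R1: [0, -3, 6, 2]
R4 ← R4 − (5)·R1: [0, -46, 37, -5]
R3 ← R3 + (1/5)·R2: [0, 0, 4, 14/5]
R4 ← R4 + (46/15)·R2: [0, 0, 19/3, 109/15]
R5 ← R5 − (4/5)·R2: [0, 0, -1, 14/5]
R4 ← R4 − (19/12)·R3: [0, 0, 0, 17/6]
R5 ← R5 + (1/4)·R3: [0, 0, 0, 7/2]
R5 ← R5 − (21/17)·R4: [0, 0, 0, 0]
The echelon form has 4 nonzero rows; the last pivot sits in the augmented column, so rank(T) = 3 but rank([T|b]) = 4.
Since the ranks differ, the system is inconsistent.
It has no solutions.

0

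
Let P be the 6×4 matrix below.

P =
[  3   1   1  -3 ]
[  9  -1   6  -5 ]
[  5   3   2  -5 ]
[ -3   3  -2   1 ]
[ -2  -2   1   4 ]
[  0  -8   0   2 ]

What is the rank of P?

Row reduce to echelon form.
R2 ← R2 − (3)·R1: [0, -4, 3, 4]
R3 ← R3 − (5/3)·R1: [0, 4/3, 1/3, 0]
R4 ← R4 + R1: [0, 4, -1, -2]
R5 ← R5 + (2/3)·R1: [0, -4/3, 5/3, 2]
R3 ← R3 + (1/3)·R2: [0, 0, 4/3, 4/3]
R4 ← R4 + R2: [0, 0, 2, 2]
R5 ← R5 − (1/3)·R2: [0, 0, 2/3, 2/3]
R6 ← R6 − (2)·R2: [0, 0, -6, -6]
R4 ← R4 − (3/2)·R3: [0, 0, 0, 0]
R5 ← R5 − (1/2)·R3: [0, 0, 0, 0]
R6 ← R6 + (9/2)·R3: [0, 0, 0, 0]
Echelon form has 3 nonzero rows, so rank(P) = 3.

3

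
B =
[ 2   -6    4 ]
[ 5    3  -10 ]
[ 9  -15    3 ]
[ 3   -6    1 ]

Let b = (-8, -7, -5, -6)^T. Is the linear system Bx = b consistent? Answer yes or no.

Row reduce the augmented matrix [B | b].
R2 ← R2 − (5/2)·R1: [0, 18, -20, 13]
R3 ← R3 − (9/2)·R1: [0, 12, -15, 31]
R4 ← R4 − (3/2)·R1: [0, 3, -5, 6]
R3 ← R3 − (2/3)·R2: [0, 0, -5/3, 67/3]
R4 ← R4 − (1/6)·R2: [0, 0, -5/3, 23/6]
R4 ← R4 − R3: [0, 0, 0, -37/2]
The echelon form has 4 nonzero rows; the last pivot sits in the augmented column, so rank(B) = 3 but rank([B|b]) = 4.
Since the ranks differ, the system is inconsistent.

no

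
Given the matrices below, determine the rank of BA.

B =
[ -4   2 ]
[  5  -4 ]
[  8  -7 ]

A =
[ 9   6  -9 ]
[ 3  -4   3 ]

2

First compute BA:
[[-30, -32,  42],
 [ 33,  46, -57],
 [ 51,  76, -93]]
Now row reduce the product.
R2 ← R2 + (11/10)·R1: [0, 54/5, -54/5]
R3 ← R3 + (17/10)·R1: [0, 108/5, -108/5]
R3 ← R3 − (2)·R2: [0, 0, 0]
2 nonzero rows, so rank(BA) = 2.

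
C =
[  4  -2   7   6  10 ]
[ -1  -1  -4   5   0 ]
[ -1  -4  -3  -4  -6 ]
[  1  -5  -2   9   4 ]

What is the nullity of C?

2

Row reduce to echelon form.
R2 ← R2 + (1/4)·R1: [0, -3/2, -9/4, 13/2, 5/2]
R3 ← R3 + (1/4)·R1: [0, -9/2, -5/4, -5/2, -7/2]
R4 ← R4 − (1/4)·R1: [0, -9/2, -15/4, 15/2, 3/2]
R3 ← R3 − (3)·R2: [0, 0, 11/2, -22, -11]
R4 ← R4 − (3)·R2: [0, 0, 3, -12, -6]
R4 ← R4 − (6/11)·R3: [0, 0, 0, 0, 0]
3 nonzero rows, so rank(C) = 3.
C has 5 columns; by rank–nullity, nullity = 5 − 3 = 2.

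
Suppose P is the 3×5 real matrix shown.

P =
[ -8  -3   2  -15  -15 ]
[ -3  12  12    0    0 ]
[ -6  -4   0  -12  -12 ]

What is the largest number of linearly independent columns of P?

2

Row reduce to echelon form.
R2 ← R2 − (3/8)·R1: [0, 105/8, 45/4, 45/8, 45/8]
R3 ← R3 − (3/4)·R1: [0, -7/4, -3/2, -3/4, -3/4]
R3 ← R3 + (2/15)·R2: [0, 0, 0, 0, 0]
Echelon form has 2 nonzero rows, so rank(P) = 2.
The rank gives the maximum number of linearly independent columns: 2.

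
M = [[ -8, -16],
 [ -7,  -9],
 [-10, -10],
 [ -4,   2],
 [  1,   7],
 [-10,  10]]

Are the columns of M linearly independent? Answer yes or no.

Row reduce M to echelon form.
R2 ← R2 − (7/8)·R1: [0, 5]
R3 ← R3 − (5/4)·R1: [0, 10]
R4 ← R4 − (1/2)·R1: [0, 10]
R5 ← R5 + (1/8)·R1: [0, 5]
R6 ← R6 − (5/4)·R1: [0, 30]
R3 ← R3 − (2)·R2: [0, 0]
R4 ← R4 − (2)·R2: [0, 0]
R5 ← R5 − R2: [0, 0]
R6 ← R6 − (6)·R2: [0, 0]
2 pivots among 2 columns.
Every column is a pivot column, so the columns are linearly independent.

yes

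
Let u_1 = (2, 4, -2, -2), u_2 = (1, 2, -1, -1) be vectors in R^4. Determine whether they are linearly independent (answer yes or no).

Form the matrix with these vectors as rows and row reduce.
R2 ← R2 − (1/2)·R1: [0, 0, 0, 0]
1 nonzero row, so the 2 vectors span a space of dimension 1.
Since 1 < 2, the vectors are linearly dependent.

no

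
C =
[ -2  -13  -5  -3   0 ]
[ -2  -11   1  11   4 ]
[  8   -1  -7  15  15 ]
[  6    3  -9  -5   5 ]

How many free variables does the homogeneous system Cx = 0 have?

Row reduce to echelon form.
R2 ← R2 − R1: [0, 2, 6, 14, 4]
R3 ← R3 + (4)·R1: [0, -53, -27, 3, 15]
R4 ← R4 + (3)·R1: [0, -36, -24, -14, 5]
R3 ← R3 + (53/2)·R2: [0, 0, 132, 374, 121]
R4 ← R4 + (18)·R2: [0, 0, 84, 238, 77]
R4 ← R4 − (7/11)·R3: [0, 0, 0, 0, 0]
3 nonzero rows, so rank(C) = 3.
C has 5 columns; by rank–nullity, nullity = 5 − 3 = 2.

2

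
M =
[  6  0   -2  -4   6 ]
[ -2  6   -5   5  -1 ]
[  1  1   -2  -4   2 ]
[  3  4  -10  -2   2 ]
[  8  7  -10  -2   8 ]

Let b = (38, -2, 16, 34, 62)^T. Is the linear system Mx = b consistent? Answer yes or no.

yes

Row reduce the augmented matrix [M | b].
R2 ← R2 + (1/3)·R1: [0, 6, -17/3, 11/3, 1, 32/3]
R3 ← R3 − (1/6)·R1: [0, 1, -5/3, -10/3, 1, 29/3]
R4 ← R4 − (1/2)·R1: [0, 4, -9, 0, -1, 15]
R5 ← R5 − (4/3)·R1: [0, 7, -22/3, 10/3, 0, 34/3]
R3 ← R3 − (1/6)·R2: [0, 0, -13/18, -71/18, 5/6, 71/9]
R4 ← R4 − (2/3)·R2: [0, 0, -47/9, -22/9, -5/3, 71/9]
R5 ← R5 − (7/6)·R2: [0, 0, -13/18, -17/18, -7/6, -10/9]
R4 ← R4 − (94/13)·R3: [0, 0, 0, 339/13, -100/13, -639/13]
R5 ← R5 − R3: [0, 0, 0, 3, -2, -9]
R5 ← R5 − (13/113)·R4: [0, 0, 0, 0, -126/113, -378/113]
The echelon form has 5 nonzero rows, and every pivot lies in the first 5 columns, so rank(M) = rank([M|b]) = 5.
The system is consistent.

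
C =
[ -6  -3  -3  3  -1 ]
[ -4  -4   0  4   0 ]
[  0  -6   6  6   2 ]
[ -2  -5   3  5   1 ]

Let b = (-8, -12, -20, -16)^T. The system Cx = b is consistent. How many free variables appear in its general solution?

Row reduce the augmented matrix [C | b].
R2 ← R2 − (2/3)·R1: [0, -2, 2, 2, 2/3, -20/3]
R4 ← R4 − (1/3)·R1: [0, -4, 4, 4, 4/3, -40/3]
R3 ← R3 − (3)·R2: [0, 0, 0, 0, 0, 0]
R4 ← R4 − (2)·R2: [0, 0, 0, 0, 0, 0]
The echelon form has 2 nonzero rows, and every pivot lies in the first 5 columns, so rank(C) = rank([C|b]) = 2.
The system is consistent.
Free variables = (unknowns) − (rank) = 5 − 2 = 3.

3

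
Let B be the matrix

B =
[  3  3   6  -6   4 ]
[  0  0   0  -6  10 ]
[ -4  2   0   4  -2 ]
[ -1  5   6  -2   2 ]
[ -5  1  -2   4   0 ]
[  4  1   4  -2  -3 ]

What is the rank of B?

3

Row reduce to echelon form.
R3 ← R3 + (4/3)·R1: [0, 6, 8, -4, 10/3]
R4 ← R4 + (1/3)·R1: [0, 6, 8, -4, 10/3]
R5 ← R5 + (5/3)·R1: [0, 6, 8, -6, 20/3]
R6 ← R6 − (4/3)·R1: [0, -3, -4, 6, -25/3]
Swap R2 ↔ R3
R4 ← R4 − R2: [0, 0, 0, 0, 0]
R5 ← R5 − R2: [0, 0, 0, -2, 10/3]
R6 ← R6 + (1/2)·R2: [0, 0, 0, 4, -20/3]
R5 ← R5 − (1/3)·R3: [0, 0, 0, 0, 0]
R6 ← R6 + (2/3)·R3: [0, 0, 0, 0, 0]
Echelon form has 3 nonzero rows, so rank(B) = 3.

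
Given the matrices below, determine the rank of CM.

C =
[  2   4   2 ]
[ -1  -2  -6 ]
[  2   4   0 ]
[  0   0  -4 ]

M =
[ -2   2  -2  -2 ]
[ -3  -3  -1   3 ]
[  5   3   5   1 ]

2

First compute CM:
[[ -6,  -2,   2,  10],
 [-22, -14, -26, -10],
 [-16,  -8,  -8,   8],
 [-20, -12, -20,  -4]]
Now row reduce the product.
R2 ← R2 − (11/3)·R1: [0, -20/3, -100/3, -140/3]
R3 ← R3 − (8/3)·R1: [0, -8/3, -40/3, -56/3]
R4 ← R4 − (10/3)·R1: [0, -16/3, -80/3, -112/3]
R3 ← R3 − (2/5)·R2: [0, 0, 0, 0]
R4 ← R4 − (4/5)·R2: [0, 0, 0, 0]
2 nonzero rows, so rank(CM) = 2.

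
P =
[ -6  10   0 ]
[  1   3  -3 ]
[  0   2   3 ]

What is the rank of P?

Row reduce to echelon form.
R2 ← R2 + (1/6)·R1: [0, 14/3, -3]
R3 ← R3 − (3/7)·R2: [0, 0, 30/7]
Echelon form has 3 nonzero rows, so rank(P) = 3.

3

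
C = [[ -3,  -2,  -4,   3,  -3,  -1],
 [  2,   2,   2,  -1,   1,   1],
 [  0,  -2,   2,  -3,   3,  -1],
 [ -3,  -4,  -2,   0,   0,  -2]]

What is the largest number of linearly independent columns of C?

2

Row reduce to echelon form.
R2 ← R2 + (2/3)·R1: [0, 2/3, -2/3, 1, -1, 1/3]
R4 ← R4 − R1: [0, -2, 2, -3, 3, -1]
R3 ← R3 + (3)·R2: [0, 0, 0, 0, 0, 0]
R4 ← R4 + (3)·R2: [0, 0, 0, 0, 0, 0]
Echelon form has 2 nonzero rows, so rank(C) = 2.
The rank gives the maximum number of linearly independent columns: 2.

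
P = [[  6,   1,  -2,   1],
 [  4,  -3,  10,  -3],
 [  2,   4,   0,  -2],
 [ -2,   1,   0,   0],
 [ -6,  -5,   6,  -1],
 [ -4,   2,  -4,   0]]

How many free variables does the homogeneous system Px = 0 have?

Row reduce to echelon form.
R2 ← R2 − (2/3)·R1: [0, -11/3, 34/3, -11/3]
R3 ← R3 − (1/3)·R1: [0, 11/3, 2/3, -7/3]
R4 ← R4 + (1/3)·R1: [0, 4/3, -2/3, 1/3]
R5 ← R5 + R1: [0, -4, 4, 0]
R6 ← R6 + (2/3)·R1: [0, 8/3, -16/3, 2/3]
R3 ← R3 + R2: [0, 0, 12, -6]
R4 ← R4 + (4/11)·R2: [0, 0, 38/11, -1]
R5 ← R5 − (12/11)·R2: [0, 0, -92/11, 4]
R6 ← R6 + (8/11)·R2: [0, 0, 32/11, -2]
R4 ← R4 − (19/66)·R3: [0, 0, 0, 8/11]
R5 ← R5 + (23/33)·R3: [0, 0, 0, -2/11]
R6 ← R6 − (8/33)·R3: [0, 0, 0, -6/11]
R5 ← R5 + (1/4)·R4: [0, 0, 0, 0]
R6 ← R6 + (3/4)·R4: [0, 0, 0, 0]
4 nonzero rows, so rank(P) = 4.
P has 4 columns; by rank–nullity, nullity = 4 − 4 = 0.

0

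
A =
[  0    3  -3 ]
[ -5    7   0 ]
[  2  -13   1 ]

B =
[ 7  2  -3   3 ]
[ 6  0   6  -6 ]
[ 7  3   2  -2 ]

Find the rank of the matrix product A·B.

3

First compute AB:
[[ -3,  -9,  12, -12],
 [  7, -10,  57, -57],
 [-57,   7, -82,  82]]
Now row reduce the product.
R2 ← R2 + (7/3)·R1: [0, -31, 85, -85]
R3 ← R3 − (19)·R1: [0, 178, -310, 310]
R3 ← R3 + (178/31)·R2: [0, 0, 5520/31, -5520/31]
3 nonzero rows, so rank(AB) = 3.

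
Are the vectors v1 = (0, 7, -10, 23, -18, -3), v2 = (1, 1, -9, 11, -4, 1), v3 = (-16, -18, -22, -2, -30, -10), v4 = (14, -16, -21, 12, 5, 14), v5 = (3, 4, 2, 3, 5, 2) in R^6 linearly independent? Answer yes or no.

Form the matrix with these vectors as rows and row reduce.
Swap R1 ↔ R2
R3 ← R3 + (16)·R1: [0, -2, -166, 174, -94, 6]
R4 ← R4 − (14)·R1: [0, -30, 105, -142, 61, 0]
R5 ← R5 − (3)·R1: [0, 1, 29, -30, 17, -1]
R3 ← R3 + (2/7)·R2: [0, 0, -1182/7, 1264/7, -694/7, 36/7]
R4 ← R4 + (30/7)·R2: [0, 0, 435/7, -304/7, -113/7, -90/7]
R5 ← R5 − (1/7)·R2: [0, 0, 213/7, -233/7, 137/7, -4/7]
R4 ← R4 + (145/394)·R3: [0, 0, 0, 4536/197, -10368/197, -2160/197]
R5 ← R5 + (71/394)·R3: [0, 0, 0, -147/197, 336/197, 70/197]
R5 ← R5 + (7/216)·R4: [0, 0, 0, 0, 0, 0]
4 nonzero rows, so the 5 vectors span a space of dimension 4.
Since 4 < 5, the vectors are linearly dependent.

no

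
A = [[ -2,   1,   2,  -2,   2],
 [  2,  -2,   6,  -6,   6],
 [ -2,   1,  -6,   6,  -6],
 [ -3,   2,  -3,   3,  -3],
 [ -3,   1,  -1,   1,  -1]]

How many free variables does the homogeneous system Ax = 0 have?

Row reduce to echelon form.
R2 ← R2 + R1: [0, -1, 8, -8, 8]
R3 ← R3 − R1: [0, 0, -8, 8, -8]
R4 ← R4 − (3/2)·R1: [0, 1/2, -6, 6, -6]
R5 ← R5 − (3/2)·R1: [0, -1/2, -4, 4, -4]
R4 ← R4 + (1/2)·R2: [0, 0, -2, 2, -2]
R5 ← R5 − (1/2)·R2: [0, 0, -8, 8, -8]
R4 ← R4 − (1/4)·R3: [0, 0, 0, 0, 0]
R5 ← R5 − R3: [0, 0, 0, 0, 0]
3 nonzero rows, so rank(A) = 3.
A has 5 columns; by rank–nullity, nullity = 5 − 3 = 2.

2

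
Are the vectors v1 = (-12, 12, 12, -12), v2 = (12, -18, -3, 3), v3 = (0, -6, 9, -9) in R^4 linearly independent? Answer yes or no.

Form the matrix with these vectors as rows and row reduce.
R2 ← R2 + R1: [0, -6, 9, -9]
R3 ← R3 − R2: [0, 0, 0, 0]
2 nonzero rows, so the 3 vectors span a space of dimension 2.
Since 2 < 3, the vectors are linearly dependent.

no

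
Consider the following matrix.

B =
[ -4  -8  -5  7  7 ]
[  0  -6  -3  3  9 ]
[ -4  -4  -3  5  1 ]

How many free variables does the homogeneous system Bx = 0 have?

Row reduce to echelon form.
R3 ← R3 − R1: [0, 4, 2, -2, -6]
R3 ← R3 + (2/3)·R2: [0, 0, 0, 0, 0]
2 nonzero rows, so rank(B) = 2.
B has 5 columns; by rank–nullity, nullity = 5 − 2 = 3.

3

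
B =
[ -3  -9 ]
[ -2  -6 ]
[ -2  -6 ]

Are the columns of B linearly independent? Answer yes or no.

Row reduce B to echelon form.
R2 ← R2 − (2/3)·R1: [0, 0]
R3 ← R3 − (2/3)·R1: [0, 0]
1 pivot among 2 columns.
Only 1 < 2 pivot columns, so the columns are linearly dependent.

no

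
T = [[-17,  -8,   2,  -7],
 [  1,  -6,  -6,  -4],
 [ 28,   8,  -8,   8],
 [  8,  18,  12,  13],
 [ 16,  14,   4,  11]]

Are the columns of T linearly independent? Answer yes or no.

Row reduce T to echelon form.
R2 ← R2 + (1/17)·R1: [0, -110/17, -100/17, -75/17]
R3 ← R3 + (28/17)·R1: [0, -88/17, -80/17, -60/17]
R4 ← R4 + (8/17)·R1: [0, 242/17, 220/17, 165/17]
R5 ← R5 + (16/17)·R1: [0, 110/17, 100/17, 75/17]
R3 ← R3 − (4/5)·R2: [0, 0, 0, 0]
R4 ← R4 + (11/5)·R2: [0, 0, 0, 0]
R5 ← R5 + R2: [0, 0, 0, 0]
2 pivots among 4 columns.
Only 2 < 4 pivot columns, so the columns are linearly dependent.

no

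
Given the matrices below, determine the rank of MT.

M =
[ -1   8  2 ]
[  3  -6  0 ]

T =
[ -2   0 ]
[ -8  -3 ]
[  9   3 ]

First compute MT:
[[-44, -18],
 [ 42,  18]]
Now row reduce the product.
R2 ← R2 + (21/22)·R1: [0, 9/11]
2 nonzero rows, so rank(MT) = 2.

2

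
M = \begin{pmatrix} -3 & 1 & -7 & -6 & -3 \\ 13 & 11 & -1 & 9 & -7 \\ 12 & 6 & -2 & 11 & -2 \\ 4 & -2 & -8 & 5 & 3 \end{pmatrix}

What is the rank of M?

3

Row reduce to echelon form.
R2 ← R2 + (13/3)·R1: [0, 46/3, -94/3, -17, -20]
R3 ← R3 + (4)·R1: [0, 10, -30, -13, -14]
R4 ← R4 + (4/3)·R1: [0, -2/3, -52/3, -3, -1]
R3 ← R3 − (15/23)·R2: [0, 0, -220/23, -44/23, -22/23]
R4 ← R4 + (1/23)·R2: [0, 0, -430/23, -86/23, -43/23]
R4 ← R4 − (43/22)·R3: [0, 0, 0, 0, 0]
Echelon form has 3 nonzero rows, so rank(M) = 3.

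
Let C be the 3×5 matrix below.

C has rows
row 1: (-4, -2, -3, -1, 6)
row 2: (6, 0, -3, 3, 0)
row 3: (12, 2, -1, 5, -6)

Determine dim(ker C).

3

Row reduce to echelon form.
R2 ← R2 + (3/2)·R1: [0, -3, -15/2, 3/2, 9]
R3 ← R3 + (3)·R1: [0, -4, -10, 2, 12]
R3 ← R3 − (4/3)·R2: [0, 0, 0, 0, 0]
2 nonzero rows, so rank(C) = 2.
C has 5 columns; by rank–nullity, nullity = 5 − 2 = 3.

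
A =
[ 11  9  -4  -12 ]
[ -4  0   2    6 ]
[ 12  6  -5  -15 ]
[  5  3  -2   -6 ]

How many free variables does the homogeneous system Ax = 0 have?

2

Row reduce to echelon form.
R2 ← R2 + (4/11)·R1: [0, 36/11, 6/11, 18/11]
R3 ← R3 − (12/11)·R1: [0, -42/11, -7/11, -21/11]
R4 ← R4 − (5/11)·R1: [0, -12/11, -2/11, -6/11]
R3 ← R3 + (7/6)·R2: [0, 0, 0, 0]
R4 ← R4 + (1/3)·R2: [0, 0, 0, 0]
2 nonzero rows, so rank(A) = 2.
A has 4 columns; by rank–nullity, nullity = 4 − 2 = 2.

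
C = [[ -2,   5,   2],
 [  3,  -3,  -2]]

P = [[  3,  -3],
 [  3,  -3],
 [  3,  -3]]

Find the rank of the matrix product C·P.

1

First compute CP:
[[ 15, -15],
 [ -6,   6]]
Now row reduce the product.
R2 ← R2 + (2/5)·R1: [0, 0]
1 nonzero row, so rank(CP) = 1.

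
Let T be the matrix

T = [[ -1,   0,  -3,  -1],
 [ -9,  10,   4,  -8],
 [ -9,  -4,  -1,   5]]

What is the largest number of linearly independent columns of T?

Row reduce to echelon form.
R2 ← R2 − (9)·R1: [0, 10, 31, 1]
R3 ← R3 − (9)·R1: [0, -4, 26, 14]
R3 ← R3 + (2/5)·R2: [0, 0, 192/5, 72/5]
Echelon form has 3 nonzero rows, so rank(T) = 3.
The rank gives the maximum number of linearly independent columns: 3.

3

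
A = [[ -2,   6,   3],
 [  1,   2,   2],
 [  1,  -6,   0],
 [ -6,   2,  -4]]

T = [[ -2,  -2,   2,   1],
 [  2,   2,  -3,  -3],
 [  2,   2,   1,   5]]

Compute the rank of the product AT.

First compute AT:
[[ 22,  22, -19,  -5],
 [  6,   6,  -2,   5],
 [-14, -14,  20,  19],
 [  8,   8, -22, -32]]
Now row reduce the product.
R2 ← R2 − (3/11)·R1: [0, 0, 35/11, 70/11]
R3 ← R3 + (7/11)·R1: [0, 0, 87/11, 174/11]
R4 ← R4 − (4/11)·R1: [0, 0, -166/11, -332/11]
R3 ← R3 − (87/35)·R2: [0, 0, 0, 0]
R4 ← R4 + (166/35)·R2: [0, 0, 0, 0]
2 nonzero rows, so rank(AT) = 2.

2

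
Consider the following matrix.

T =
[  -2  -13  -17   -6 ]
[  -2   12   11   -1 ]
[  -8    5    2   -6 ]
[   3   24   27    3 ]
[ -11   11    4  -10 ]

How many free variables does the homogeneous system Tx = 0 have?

0

Row reduce to echelon form.
R2 ← R2 − R1: [0, 25, 28, 5]
R3 ← R3 − (4)·R1: [0, 57, 70, 18]
R4 ← R4 + (3/2)·R1: [0, 9/2, 3/2, -6]
R5 ← R5 − (11/2)·R1: [0, 165/2, 195/2, 23]
R3 ← R3 − (57/25)·R2: [0, 0, 154/25, 33/5]
R4 ← R4 − (9/50)·R2: [0, 0, -177/50, -69/10]
R5 ← R5 − (33/10)·R2: [0, 0, 51/10, 13/2]
R4 ← R4 + (177/308)·R3: [0, 0, 0, -87/28]
R5 ← R5 − (255/308)·R3: [0, 0, 0, 29/28]
R5 ← R5 + (1/3)·R4: [0, 0, 0, 0]
4 nonzero rows, so rank(T) = 4.
T has 4 columns; by rank–nullity, nullity = 4 − 4 = 0.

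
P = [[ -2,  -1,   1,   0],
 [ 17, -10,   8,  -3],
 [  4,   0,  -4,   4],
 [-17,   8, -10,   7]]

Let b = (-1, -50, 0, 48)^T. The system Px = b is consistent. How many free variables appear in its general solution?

1

Row reduce the augmented matrix [P | b].
R2 ← R2 + (17/2)·R1: [0, -37/2, 33/2, -3, -117/2]
R3 ← R3 + (2)·R1: [0, -2, -2, 4, -2]
R4 ← R4 − (17/2)·R1: [0, 33/2, -37/2, 7, 113/2]
R3 ← R3 − (4/37)·R2: [0, 0, -140/37, 160/37, 160/37]
R4 ← R4 + (33/37)·R2: [0, 0, -140/37, 160/37, 160/37]
R4 ← R4 − R3: [0, 0, 0, 0, 0]
The echelon form has 3 nonzero rows, and every pivot lies in the first 4 columns, so rank(P) = rank([P|b]) = 3.
The system is consistent.
Free variables = (unknowns) − (rank) = 4 − 3 = 1.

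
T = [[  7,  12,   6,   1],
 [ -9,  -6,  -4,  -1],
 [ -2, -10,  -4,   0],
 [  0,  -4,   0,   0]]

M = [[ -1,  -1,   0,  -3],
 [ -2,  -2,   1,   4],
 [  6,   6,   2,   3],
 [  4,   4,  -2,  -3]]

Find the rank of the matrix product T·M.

First compute TM:
[[  9,   9,  22,  42],
 [ -7,  -7, -12,  -6],
 [ -2,  -2, -18, -46],
 [  8,   8,  -4, -16]]
Now row reduce the product.
R2 ← R2 + (7/9)·R1: [0, 0, 46/9, 80/3]
R3 ← R3 + (2/9)·R1: [0, 0, -118/9, -110/3]
R4 ← R4 − (8/9)·R1: [0, 0, -212/9, -160/3]
R3 ← R3 + (59/23)·R2: [0, 0, 0, 730/23]
R4 ← R4 + (106/23)·R2: [0, 0, 0, 1600/23]
R4 ← R4 − (160/73)·R3: [0, 0, 0, 0]
3 nonzero rows, so rank(TM) = 3.

3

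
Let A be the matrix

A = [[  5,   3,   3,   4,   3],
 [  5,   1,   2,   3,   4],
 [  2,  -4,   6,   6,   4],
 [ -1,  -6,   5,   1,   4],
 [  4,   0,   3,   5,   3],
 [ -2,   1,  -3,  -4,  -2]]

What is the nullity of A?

1

Row reduce to echelon form.
R2 ← R2 − R1: [0, -2, -1, -1, 1]
R3 ← R3 − (2/5)·R1: [0, -26/5, 24/5, 22/5, 14/5]
R4 ← R4 + (1/5)·R1: [0, -27/5, 28/5, 9/5, 23/5]
R5 ← R5 − (4/5)·R1: [0, -12/5, 3/5, 9/5, 3/5]
R6 ← R6 + (2/5)·R1: [0, 11/5, -9/5, -12/5, -4/5]
R3 ← R3 − (13/5)·R2: [0, 0, 37/5, 7, 1/5]
R4 ← R4 − (27/10)·R2: [0, 0, 83/10, 9/2, 19/10]
R5 ← R5 − (6/5)·R2: [0, 0, 9/5, 3, -3/5]
R6 ← R6 + (11/10)·R2: [0, 0, -29/10, -7/2, 3/10]
R4 ← R4 − (83/74)·R3: [0, 0, 0, -124/37, 62/37]
R5 ← R5 − (9/37)·R3: [0, 0, 0, 48/37, -24/37]
R6 ← R6 + (29/74)·R3: [0, 0, 0, -28/37, 14/37]
R5 ← R5 + (12/31)·R4: [0, 0, 0, 0, 0]
R6 ← R6 − (7/31)·R4: [0, 0, 0, 0, 0]
4 nonzero rows, so rank(A) = 4.
A has 5 columns; by rank–nullity, nullity = 5 − 4 = 1.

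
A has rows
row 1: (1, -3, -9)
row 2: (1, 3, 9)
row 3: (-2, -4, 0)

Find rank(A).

Row reduce to echelon form.
R2 ← R2 − R1: [0, 6, 18]
R3 ← R3 + (2)·R1: [0, -10, -18]
R3 ← R3 + (5/3)·R2: [0, 0, 12]
Echelon form has 3 nonzero rows, so rank(A) = 3.

3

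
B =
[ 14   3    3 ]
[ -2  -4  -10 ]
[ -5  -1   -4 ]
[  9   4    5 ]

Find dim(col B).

Row reduce to echelon form.
R2 ← R2 + (1/7)·R1: [0, -25/7, -67/7]
R3 ← R3 + (5/14)·R1: [0, 1/14, -41/14]
R4 ← R4 − (9/14)·R1: [0, 29/14, 43/14]
R3 ← R3 + (1/50)·R2: [0, 0, -78/25]
R4 ← R4 + (29/50)·R2: [0, 0, -62/25]
R4 ← R4 − (31/39)·R3: [0, 0, 0]
Echelon form has 3 nonzero rows, so rank(B) = 3.
The column space has dimension equal to the rank: 3.

3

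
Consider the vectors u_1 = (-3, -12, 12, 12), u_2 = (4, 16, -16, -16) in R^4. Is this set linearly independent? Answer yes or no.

no

Form the matrix with these vectors as rows and row reduce.
R2 ← R2 + (4/3)·R1: [0, 0, 0, 0]
1 nonzero row, so the 2 vectors span a space of dimension 1.
Since 1 < 2, the vectors are linearly dependent.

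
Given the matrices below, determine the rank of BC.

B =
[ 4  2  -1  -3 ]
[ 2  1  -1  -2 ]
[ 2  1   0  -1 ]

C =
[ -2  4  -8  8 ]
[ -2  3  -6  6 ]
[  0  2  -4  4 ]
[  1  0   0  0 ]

2

First compute BC:
[[-15,  20, -40,  40],
 [ -8,   9, -18,  18],
 [ -7,  11, -22,  22]]
Now row reduce the product.
R2 ← R2 − (8/15)·R1: [0, -5/3, 10/3, -10/3]
R3 ← R3 − (7/15)·R1: [0, 5/3, -10/3, 10/3]
R3 ← R3 + R2: [0, 0, 0, 0]
2 nonzero rows, so rank(BC) = 2.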